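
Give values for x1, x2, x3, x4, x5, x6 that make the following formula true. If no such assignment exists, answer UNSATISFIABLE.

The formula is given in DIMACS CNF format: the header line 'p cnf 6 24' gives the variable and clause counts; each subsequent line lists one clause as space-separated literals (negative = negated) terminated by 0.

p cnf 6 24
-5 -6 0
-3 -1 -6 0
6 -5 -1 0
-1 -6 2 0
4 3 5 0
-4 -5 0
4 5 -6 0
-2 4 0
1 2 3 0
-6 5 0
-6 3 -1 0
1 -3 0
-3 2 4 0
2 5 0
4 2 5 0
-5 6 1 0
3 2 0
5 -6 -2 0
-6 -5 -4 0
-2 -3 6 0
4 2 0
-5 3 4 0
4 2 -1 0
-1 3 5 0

x1=False, x2=True, x3=False, x4=True, x5=False, x6=False

Suppose x5 = False.
(¬x6) alone gives x6 = False.
(x2) alone gives x2 = True.
(x4) alone gives x4 = True.
(¬x3) alone gives x3 = False.
(¬x1) alone gives x1 = False.
This assignment satisfies each clause.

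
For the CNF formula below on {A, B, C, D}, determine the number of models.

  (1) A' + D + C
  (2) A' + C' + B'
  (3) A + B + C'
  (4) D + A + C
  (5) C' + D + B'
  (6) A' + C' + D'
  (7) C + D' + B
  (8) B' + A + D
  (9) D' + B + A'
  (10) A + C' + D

4

There are 2^4 = 16 truth assignments over (A, B, C, D).
Check each against the 10 clauses (columns in the order A, B, C, D):
  F F F F  ✗ fails (D + A + C)
  F F F T  ✗ fails (C + D' + B)
  F F T F  ✗ fails (A + B + C')
  F F T T  ✗ fails (A + B + C')
  F T F F  ✗ fails (D + A + C)
  F T F T  ✓ satisfies all
  F T T F  ✗ fails (C' + D + B')
  F T T T  ✓ satisfies all
  T F F F  ✗ fails (A' + D + C)
  T F F T  ✗ fails (C + D' + B)
  T F T F  ✓ satisfies all
  T F T T  ✗ fails (A' + C' + D')
  T T F F  ✗ fails (A' + D + C)
  T T F T  ✓ satisfies all
  T T T F  ✗ fails (A' + C' + B')
  T T T T  ✗ fails (A' + C' + B')
4 of the 16 rows are models.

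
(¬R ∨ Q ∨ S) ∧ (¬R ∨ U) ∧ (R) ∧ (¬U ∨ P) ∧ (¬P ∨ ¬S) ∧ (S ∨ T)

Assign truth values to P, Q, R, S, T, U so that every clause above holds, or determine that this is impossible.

Unit clause (R) forces R = True.
Unit clause (U) forces U = True.
Unit clause (P) forces P = True.
Unit clause (¬S) forces S = False.
Unit clause (Q) forces Q = True.
Unit clause (T) forces T = True.
This assignment satisfies each clause.

P ↦ True; Q ↦ True; R ↦ True; S ↦ False; T ↦ True; U ↦ True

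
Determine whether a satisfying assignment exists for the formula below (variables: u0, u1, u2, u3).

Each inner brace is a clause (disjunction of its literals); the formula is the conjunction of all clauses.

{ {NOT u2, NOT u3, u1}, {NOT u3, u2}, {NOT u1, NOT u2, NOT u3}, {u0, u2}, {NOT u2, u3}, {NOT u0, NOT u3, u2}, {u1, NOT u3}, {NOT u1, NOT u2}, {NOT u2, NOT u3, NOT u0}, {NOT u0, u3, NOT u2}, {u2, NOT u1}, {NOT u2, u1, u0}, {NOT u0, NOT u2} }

Yes, satisfiable

Case u3 = false:
From the singleton clause (NOT u2), u2 = false.
From the singleton clause (u0), u0 = true.
From the singleton clause (NOT u1), u1 = false.
Every clause now holds.
A satisfying assignment: u0=true; u1=false; u2=false; u3=false.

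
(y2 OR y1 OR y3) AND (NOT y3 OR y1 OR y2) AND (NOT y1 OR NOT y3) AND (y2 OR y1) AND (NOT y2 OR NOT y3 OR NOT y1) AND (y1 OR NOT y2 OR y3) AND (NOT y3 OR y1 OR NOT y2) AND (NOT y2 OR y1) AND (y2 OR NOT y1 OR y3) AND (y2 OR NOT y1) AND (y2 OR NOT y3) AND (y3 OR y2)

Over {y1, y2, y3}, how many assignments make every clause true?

1

There are 2^3 = 8 truth assignments over (y1, y2, y3).
Split on y3. With y3 = true, the clauses containing y3 are satisfied and NOT y3 drops from the rest; 0 of the 2^2 = 4 assignments to the other variables satisfy what remains.
With y3 = false, by the same count on the reduced clause set, 1 assignment works.
Total: 0 + 1 = 1.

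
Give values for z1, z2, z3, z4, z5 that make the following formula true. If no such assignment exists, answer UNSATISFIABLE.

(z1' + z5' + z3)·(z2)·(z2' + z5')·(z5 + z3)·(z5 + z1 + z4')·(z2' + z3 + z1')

z1: 0, z2: 1, z3: 1, z4: 0, z5: 0

Unit clause (z2) forces z2 = 1.
Unit clause (z5') forces z5 = 0.
Unit clause (z3) forces z3 = 1.
Branch on z1: set z1 = 0.
Unit clause (z4') forces z4 = 0.
Every clause now holds.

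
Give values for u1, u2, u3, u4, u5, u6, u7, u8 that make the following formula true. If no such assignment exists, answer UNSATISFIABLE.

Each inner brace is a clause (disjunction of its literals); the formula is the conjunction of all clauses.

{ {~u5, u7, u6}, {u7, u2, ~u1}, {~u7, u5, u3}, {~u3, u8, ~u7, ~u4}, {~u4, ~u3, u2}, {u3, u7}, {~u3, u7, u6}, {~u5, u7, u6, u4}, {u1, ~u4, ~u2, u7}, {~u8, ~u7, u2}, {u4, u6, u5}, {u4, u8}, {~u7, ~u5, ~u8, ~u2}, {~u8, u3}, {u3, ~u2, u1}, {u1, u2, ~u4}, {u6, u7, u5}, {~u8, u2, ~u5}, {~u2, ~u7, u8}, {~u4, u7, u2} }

u1 ↦ 0; u2 ↦ 1; u3 ↦ 1; u4 ↦ 1; u5 ↦ 0; u6 ↦ 1; u7 ↦ 1; u8 ↦ 1

Try u3 = 1.
Try u4 = 1.
From the singleton clause (u2), u2 = 1.
Try u8 = 1.
Try u7 = 1.
From the singleton clause (~u5), u5 = 0.
All clauses hold; u1, u6 can take either value.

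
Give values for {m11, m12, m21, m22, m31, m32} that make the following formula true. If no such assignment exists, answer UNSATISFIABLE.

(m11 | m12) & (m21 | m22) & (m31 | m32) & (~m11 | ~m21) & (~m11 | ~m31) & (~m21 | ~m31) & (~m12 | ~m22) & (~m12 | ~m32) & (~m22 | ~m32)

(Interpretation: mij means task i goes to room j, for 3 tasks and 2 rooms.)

Try m11 = 1.
(~m21) alone gives m21 = 0.
(m22) alone gives m22 = 1.
(~m31) alone gives m31 = 0.
(m32) alone gives m32 = 1.
Now (~m32) is unsatisfied and unit — conflict.
Backtrack on m11: now try m11 = 0.
(m12) alone gives m12 = 1.
(~m22) alone gives m22 = 0.
(m21) alone gives m21 = 1.
(~m31) alone gives m31 = 0.
(m32) alone gives m32 = 1.
Now (~m32) is unsatisfied and unit — conflict.
Neither m11 = 1 nor m11 = 0 works.

UNSATISFIABLE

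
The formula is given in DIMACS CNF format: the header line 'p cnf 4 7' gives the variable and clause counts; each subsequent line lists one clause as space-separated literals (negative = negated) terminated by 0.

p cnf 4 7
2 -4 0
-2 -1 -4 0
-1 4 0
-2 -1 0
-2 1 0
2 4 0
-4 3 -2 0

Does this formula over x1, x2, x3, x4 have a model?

Branch on x2: set x2 = True.
The clause (¬x1) is unit, so x1 = False.
But (x1) is also a unit clause — contradiction.
So x2 must be the other value — set x2 = False.
The clause (¬x4) is unit, so x4 = False.
But (x4) is also a unit clause — contradiction.
Neither x2 = True nor x2 = False works.
No assignment satisfies every clause.

No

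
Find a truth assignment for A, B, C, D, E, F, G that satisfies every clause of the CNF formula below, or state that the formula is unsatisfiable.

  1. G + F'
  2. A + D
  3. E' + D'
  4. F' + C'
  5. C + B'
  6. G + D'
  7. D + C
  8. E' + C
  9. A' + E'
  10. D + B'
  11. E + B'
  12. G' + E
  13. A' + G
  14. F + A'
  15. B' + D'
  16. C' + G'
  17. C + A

UNSATISFIABLE

Suppose G = 1.
(E) alone gives E = 1.
(D') alone gives D = 0.
(A) alone gives A = 1.
That conflicts with the unit clause (A').
Undo G and try G = 0.
(F') alone gives F = 0.
(D') alone gives D = 0.
(A) alone gives A = 1.
That conflicts with the unit clause (A').
Both values of G lead to a conflict.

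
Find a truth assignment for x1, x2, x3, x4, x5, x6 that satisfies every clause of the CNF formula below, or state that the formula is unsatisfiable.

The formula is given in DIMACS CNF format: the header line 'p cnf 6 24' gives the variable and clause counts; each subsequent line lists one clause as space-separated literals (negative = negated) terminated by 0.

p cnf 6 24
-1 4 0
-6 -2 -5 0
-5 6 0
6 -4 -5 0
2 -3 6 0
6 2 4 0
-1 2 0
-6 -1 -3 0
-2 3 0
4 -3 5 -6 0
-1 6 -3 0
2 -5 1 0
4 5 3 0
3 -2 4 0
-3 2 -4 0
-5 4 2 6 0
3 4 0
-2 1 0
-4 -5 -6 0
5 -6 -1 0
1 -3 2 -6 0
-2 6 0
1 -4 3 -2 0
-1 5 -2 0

x1 ↦ False, x2 ↦ False, x3 ↦ False, x4 ↦ True, x5 ↦ False, x6 ↦ False

Try x1 = False.
(¬x2) alone gives x2 = False.
(¬x5) alone gives x5 = False.
Try x3 = False.
(x4) alone gives x4 = True.
No clause remains; x6 is free.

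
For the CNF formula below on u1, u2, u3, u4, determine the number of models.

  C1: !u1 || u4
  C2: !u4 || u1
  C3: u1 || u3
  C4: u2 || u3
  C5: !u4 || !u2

There are 2^4 = 16 truth assignments over (u1, u2, u3, u4).
Check each against the 5 clauses (columns in the order u1, u2, u3, u4):
  F F F F  ✗ fails (u1 || u3)
  F F F T  ✗ fails (!u4 || u1)
  F F T F  ✓ satisfies all
  F F T T  ✗ fails (!u4 || u1)
  F T F F  ✗ fails (u1 || u3)
  F T F T  ✗ fails (!u4 || u1)
  F T T F  ✓ satisfies all
  F T T T  ✗ fails (!u4 || u1)
  T F F F  ✗ fails (!u1 || u4)
  T F F T  ✗ fails (u2 || u3)
  T F T F  ✗ fails (!u1 || u4)
  T F T T  ✓ satisfies all
  T T F F  ✗ fails (!u1 || u4)
  T T F T  ✗ fails (!u4 || !u2)
  T T T F  ✗ fails (!u1 || u4)
  T T T T  ✗ fails (!u4 || !u2)
3 of the 16 rows are models.

3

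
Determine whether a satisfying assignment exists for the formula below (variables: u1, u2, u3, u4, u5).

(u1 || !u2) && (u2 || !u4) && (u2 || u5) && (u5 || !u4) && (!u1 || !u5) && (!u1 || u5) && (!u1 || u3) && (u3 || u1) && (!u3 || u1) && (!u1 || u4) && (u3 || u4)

No

Try u1 = true.
From the singleton clause (!u5), u5 = false.
But (u5) is also a unit clause — contradiction.
That branch fails; take u1 = false instead.
From the singleton clause (!u2), u2 = false.
From the singleton clause (!u4), u4 = false.
From the singleton clause (u5), u5 = true.
From the singleton clause (u3), u3 = true.
But (!u3) is also a unit clause — contradiction.
Neither u1 = true nor u1 = false works.
No assignment satisfies every clause.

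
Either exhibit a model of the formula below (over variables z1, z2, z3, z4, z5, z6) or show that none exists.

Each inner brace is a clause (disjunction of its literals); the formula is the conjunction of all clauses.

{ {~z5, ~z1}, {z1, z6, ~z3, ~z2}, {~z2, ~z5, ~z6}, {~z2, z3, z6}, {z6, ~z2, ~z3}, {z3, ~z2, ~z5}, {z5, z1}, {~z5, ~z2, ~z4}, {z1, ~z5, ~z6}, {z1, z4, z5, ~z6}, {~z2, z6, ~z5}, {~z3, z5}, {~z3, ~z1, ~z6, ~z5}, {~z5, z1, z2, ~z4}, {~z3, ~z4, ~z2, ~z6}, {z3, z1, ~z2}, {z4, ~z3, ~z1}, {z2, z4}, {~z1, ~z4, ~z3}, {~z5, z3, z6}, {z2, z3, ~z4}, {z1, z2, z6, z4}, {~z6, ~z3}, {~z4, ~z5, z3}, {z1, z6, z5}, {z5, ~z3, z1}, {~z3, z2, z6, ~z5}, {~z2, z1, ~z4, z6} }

z1: 1,  z2: 1,  z3: 0,  z4: 1,  z5: 0,  z6: 1

Suppose z5 = 0.
From the singleton clause (z1), z1 = 1.
From the singleton clause (~z3), z3 = 0.
Suppose z2 = 1.
From the singleton clause (z6), z6 = 1.
No clause remains; z4 is free.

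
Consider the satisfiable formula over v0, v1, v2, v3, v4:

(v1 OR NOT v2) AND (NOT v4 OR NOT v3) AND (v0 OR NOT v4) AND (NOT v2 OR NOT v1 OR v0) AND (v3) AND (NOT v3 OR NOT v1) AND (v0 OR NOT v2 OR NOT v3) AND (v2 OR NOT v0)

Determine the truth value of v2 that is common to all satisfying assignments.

Suppose v2 = true.
(v1) alone gives v1 = true.
(v0) alone gives v0 = true.
(v3) alone gives v3 = true.
But (NOT v3) is also a unit clause — contradiction.
So every satisfying assignment has v2 = False.

False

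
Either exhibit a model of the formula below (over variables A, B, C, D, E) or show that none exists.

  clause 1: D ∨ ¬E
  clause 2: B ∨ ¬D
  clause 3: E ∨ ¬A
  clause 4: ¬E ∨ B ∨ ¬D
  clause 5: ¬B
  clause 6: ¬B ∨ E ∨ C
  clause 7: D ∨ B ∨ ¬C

A ↦ False, B ↦ False, C ↦ False, D ↦ False, E ↦ False

Unit clause (¬B) forces B = False.
Unit clause (¬D) forces D = False.
Unit clause (¬E) forces E = False.
Unit clause (¬A) forces A = False.
Unit clause (¬C) forces C = False.
This assignment satisfies each clause.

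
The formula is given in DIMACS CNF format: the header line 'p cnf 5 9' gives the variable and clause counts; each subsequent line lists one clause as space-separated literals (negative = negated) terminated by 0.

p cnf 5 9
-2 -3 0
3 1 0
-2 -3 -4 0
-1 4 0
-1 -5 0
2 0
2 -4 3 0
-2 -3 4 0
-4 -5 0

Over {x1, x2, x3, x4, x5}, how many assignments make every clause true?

1

There are 2^5 = 32 truth assignments over (x1, x2, x3, x4, x5).
Split on x4. With x4 = True, the clauses containing x4 are satisfied and ¬x4 drops from the rest; 1 of the 2^4 = 16 assignments to the other variables satisfy what remains.
With x4 = False, by the same count on the reduced clause set, 0 assignments work.
(One model: x1=T, x2=T, x3=F, x4=T, x5=F.)
Total: 1 + 0 = 1.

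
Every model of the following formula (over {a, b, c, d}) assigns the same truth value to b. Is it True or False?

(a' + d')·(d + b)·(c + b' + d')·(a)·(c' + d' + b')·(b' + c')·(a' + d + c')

Suppose b = 0.
From the singleton clause (d), d = 1.
From the singleton clause (a'), a = 0.
Now (a) is unsatisfied and unit — conflict.
So every satisfying assignment has b = True.

True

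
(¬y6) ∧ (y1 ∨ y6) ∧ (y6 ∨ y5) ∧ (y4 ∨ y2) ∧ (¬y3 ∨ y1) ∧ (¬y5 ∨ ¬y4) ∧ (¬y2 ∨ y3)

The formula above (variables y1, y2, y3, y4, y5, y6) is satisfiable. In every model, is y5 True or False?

True

Suppose y5 = False.
Unit clause (¬y6) forces y6 = False.
That conflicts with the unit clause (y6).
So every satisfying assignment has y5 = True.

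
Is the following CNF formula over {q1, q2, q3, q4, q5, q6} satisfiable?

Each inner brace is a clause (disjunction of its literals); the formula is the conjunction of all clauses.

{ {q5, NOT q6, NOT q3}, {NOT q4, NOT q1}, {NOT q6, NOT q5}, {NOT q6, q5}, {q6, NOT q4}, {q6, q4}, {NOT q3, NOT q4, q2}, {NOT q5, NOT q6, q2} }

Try q4 = false.
Unit clause (q6) forces q6 = true.
Unit clause (NOT q5) forces q5 = false.
But (q5) is also a unit clause — contradiction.
So q4 must be the other value — set q4 = true.
Unit clause (NOT q1) forces q1 = false.
Unit clause (q6) forces q6 = true.
Unit clause (NOT q5) forces q5 = false.
But (q5) is also a unit clause — contradiction.
Both values of q4 lead to a conflict.
No assignment satisfies every clause.

No, unsatisfiable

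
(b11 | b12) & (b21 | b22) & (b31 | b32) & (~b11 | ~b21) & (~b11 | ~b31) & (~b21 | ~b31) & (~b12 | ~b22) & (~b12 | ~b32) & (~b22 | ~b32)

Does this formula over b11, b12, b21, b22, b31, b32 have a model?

Branch on b11: set b11 = 1.
Unit clause (~b21) forces b21 = 0.
Unit clause (b22) forces b22 = 1.
Unit clause (~b31) forces b31 = 0.
Unit clause (b32) forces b32 = 1.
Now (~b32) is unsatisfied and unit — conflict.
So b11 must be the other value — set b11 = 0.
Unit clause (b12) forces b12 = 1.
Unit clause (~b22) forces b22 = 0.
Unit clause (b21) forces b21 = 1.
Unit clause (~b31) forces b31 = 0.
Unit clause (b32) forces b32 = 1.
Now (~b32) is unsatisfied and unit — conflict.
Neither b11 = 1 nor b11 = 0 works.
No assignment satisfies every clause.

No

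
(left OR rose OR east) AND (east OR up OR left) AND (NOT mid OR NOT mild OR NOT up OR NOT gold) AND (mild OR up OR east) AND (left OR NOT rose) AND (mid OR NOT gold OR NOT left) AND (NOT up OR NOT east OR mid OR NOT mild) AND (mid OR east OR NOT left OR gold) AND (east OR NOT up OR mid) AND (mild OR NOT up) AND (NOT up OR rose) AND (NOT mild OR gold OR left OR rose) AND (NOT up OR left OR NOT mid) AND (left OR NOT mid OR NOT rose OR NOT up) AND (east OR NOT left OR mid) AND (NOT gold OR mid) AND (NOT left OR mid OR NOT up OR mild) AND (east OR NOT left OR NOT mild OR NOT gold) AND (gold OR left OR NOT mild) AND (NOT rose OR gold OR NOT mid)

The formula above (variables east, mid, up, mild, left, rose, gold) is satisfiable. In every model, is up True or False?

False

Suppose up = true.
Unit clause (mild) forces mild = true.
Unit clause (rose) forces rose = true.
Unit clause (left) forces left = true.
Try mid = false.
Unit clause (NOT gold) forces gold = false.
Unit clause (NOT east) forces east = false.
Now (east) is unsatisfied and unit — conflict.
Undo mid and try mid = true.
Unit clause (NOT gold) forces gold = false.
Now (gold) is unsatisfied and unit — conflict.
Both values of mid lead to a conflict.
So every satisfying assignment has up = False.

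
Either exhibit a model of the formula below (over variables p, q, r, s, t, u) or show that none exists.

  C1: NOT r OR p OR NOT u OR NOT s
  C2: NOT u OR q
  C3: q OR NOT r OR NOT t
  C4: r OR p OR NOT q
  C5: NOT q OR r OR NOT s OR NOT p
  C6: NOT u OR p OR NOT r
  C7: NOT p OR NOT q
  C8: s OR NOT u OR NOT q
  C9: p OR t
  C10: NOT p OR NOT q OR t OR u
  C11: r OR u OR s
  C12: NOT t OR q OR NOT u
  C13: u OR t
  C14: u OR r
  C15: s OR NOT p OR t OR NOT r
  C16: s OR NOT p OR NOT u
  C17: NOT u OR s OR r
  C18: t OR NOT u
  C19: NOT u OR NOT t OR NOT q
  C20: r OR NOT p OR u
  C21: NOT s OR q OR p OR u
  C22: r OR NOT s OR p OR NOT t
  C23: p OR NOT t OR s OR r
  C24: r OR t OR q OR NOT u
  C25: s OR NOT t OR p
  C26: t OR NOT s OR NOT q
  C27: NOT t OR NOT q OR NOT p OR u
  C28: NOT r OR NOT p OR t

p=false; q=true; r=true; s=true; t=true; u=false

Try u = false.
(t) alone gives t = true.
(r) alone gives r = true.
(q) alone gives q = true.
(NOT p) alone gives p = false.
(s) alone gives s = true.
This assignment satisfies each clause.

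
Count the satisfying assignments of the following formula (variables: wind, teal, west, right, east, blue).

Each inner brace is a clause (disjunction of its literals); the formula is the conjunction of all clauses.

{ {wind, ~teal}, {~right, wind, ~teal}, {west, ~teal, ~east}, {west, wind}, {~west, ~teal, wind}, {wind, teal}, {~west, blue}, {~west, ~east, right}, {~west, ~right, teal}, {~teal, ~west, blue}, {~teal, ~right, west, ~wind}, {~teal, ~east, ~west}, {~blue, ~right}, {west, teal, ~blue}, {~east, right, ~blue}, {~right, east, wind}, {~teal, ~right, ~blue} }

There are 2^6 = 64 truth assignments over (wind, teal, west, right, east, blue).
Split on wind. With wind = 1, the clauses containing wind are satisfied and ~wind drops from the rest; 8 of the 2^5 = 32 assignments to the other variables satisfy what remains.
With wind = 0, by the same count on the reduced clause set, 0 assignments work.
Total: 8 + 0 = 8.

8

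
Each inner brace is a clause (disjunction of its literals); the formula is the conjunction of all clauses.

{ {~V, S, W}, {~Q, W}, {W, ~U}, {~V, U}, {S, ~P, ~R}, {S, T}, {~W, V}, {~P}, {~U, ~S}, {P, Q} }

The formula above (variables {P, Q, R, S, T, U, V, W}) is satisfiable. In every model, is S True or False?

Suppose S = 1.
Unit clause (~P) forces P = 0.
Unit clause (~U) forces U = 0.
Unit clause (~V) forces V = 0.
Unit clause (~W) forces W = 0.
Unit clause (~Q) forces Q = 0.
But (Q) is also a unit clause — contradiction.
So every satisfying assignment has S = False.

False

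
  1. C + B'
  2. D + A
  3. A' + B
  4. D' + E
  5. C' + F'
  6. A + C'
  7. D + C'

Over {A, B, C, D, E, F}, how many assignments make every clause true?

There are 2^6 = 64 truth assignments over (A, B, C, D, E, F).
Split on C. With C = 1, the clauses containing C are satisfied and C' drops from the rest; 1 of the 2^5 = 32 assignments to the other variables satisfy what remains.
With C = 0, by the same count on the reduced clause set, 2 assignments work.
(One model: A=F, B=F, C=F, D=T, E=T, F=F.)
Total: 1 + 2 = 3.

3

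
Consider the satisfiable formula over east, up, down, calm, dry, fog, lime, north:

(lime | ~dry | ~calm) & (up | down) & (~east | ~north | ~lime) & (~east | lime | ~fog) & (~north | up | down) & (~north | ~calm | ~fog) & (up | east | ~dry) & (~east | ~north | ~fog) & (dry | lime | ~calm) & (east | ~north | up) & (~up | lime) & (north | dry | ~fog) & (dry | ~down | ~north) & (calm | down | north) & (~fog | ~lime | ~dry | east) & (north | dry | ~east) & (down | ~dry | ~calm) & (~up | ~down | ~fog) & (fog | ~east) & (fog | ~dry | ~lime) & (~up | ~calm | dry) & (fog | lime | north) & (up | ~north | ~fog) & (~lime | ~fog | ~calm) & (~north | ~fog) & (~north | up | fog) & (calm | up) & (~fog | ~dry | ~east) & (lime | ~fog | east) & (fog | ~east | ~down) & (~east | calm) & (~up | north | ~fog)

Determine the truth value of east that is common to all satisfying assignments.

False

Suppose east = 1.
(fog) alone gives fog = 1.
(lime) alone gives lime = 1.
(~north) alone gives north = 0.
(dry) alone gives dry = 1.
Now (~dry) is unsatisfied and unit — conflict.
So every satisfying assignment has east = False.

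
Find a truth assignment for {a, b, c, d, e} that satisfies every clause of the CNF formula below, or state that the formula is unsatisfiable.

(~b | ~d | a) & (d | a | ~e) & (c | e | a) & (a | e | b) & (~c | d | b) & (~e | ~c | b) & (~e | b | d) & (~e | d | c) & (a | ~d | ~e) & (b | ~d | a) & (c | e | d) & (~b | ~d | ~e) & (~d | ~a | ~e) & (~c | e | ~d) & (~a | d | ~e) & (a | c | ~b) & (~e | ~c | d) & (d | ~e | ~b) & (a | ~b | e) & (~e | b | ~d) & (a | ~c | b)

a ↦ 1; b ↦ 1; c ↦ 0; d ↦ 1; e ↦ 0

Try b = 1.
Try d = 1.
From the singleton clause (a), a = 1.
From the singleton clause (~e), e = 0.
From the singleton clause (~c), c = 0.
All clauses are satisfied.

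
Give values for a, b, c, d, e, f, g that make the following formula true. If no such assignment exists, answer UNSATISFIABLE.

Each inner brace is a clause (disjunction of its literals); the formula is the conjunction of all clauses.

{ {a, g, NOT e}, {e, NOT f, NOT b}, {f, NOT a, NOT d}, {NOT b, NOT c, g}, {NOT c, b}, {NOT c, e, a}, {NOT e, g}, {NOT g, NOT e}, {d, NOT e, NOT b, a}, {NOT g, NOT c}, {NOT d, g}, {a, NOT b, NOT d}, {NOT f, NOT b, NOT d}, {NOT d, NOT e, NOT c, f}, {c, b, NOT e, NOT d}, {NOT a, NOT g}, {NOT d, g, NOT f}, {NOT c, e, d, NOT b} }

Suppose c = false.
Suppose e = false.
Suppose f = false.
Suppose a = false.
Suppose d = false.
Every clause is now satisfied; b, g are unconstrained.

a=false; b=false; c=false; d=false; e=false; f=false; g=false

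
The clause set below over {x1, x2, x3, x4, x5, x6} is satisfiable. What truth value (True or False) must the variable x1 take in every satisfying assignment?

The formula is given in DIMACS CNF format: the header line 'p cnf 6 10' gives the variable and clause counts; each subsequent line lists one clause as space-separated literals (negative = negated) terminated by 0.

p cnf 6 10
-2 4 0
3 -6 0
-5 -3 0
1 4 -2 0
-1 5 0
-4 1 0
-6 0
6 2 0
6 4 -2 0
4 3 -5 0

Suppose x1 = False.
The clause (¬x4) is unit, so x4 = False.
The clause (¬x2) is unit, so x2 = False.
The clause (¬x6) is unit, so x6 = False.
That conflicts with the unit clause (x6).
So every satisfying assignment has x1 = True.

True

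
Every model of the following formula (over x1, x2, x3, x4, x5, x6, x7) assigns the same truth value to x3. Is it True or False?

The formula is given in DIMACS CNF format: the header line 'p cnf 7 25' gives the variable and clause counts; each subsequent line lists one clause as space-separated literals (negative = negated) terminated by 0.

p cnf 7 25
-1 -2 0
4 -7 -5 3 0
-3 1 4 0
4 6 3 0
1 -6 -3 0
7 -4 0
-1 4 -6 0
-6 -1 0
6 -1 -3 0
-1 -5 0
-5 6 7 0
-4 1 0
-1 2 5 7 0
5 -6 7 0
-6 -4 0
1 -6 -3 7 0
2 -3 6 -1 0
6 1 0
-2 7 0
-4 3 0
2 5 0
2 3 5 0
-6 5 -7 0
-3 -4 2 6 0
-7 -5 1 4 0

Suppose x3 = True.
Case x1 = False:
The clause (x4) is unit, so x4 = True.
Now (¬x4) is unsatisfied and unit — conflict.
Backtrack on x1: now try x1 = True.
The clause (¬x2) is unit, so x2 = False.
The clause (¬x6) is unit, so x6 = False.
Now (x6) is unsatisfied and unit — conflict.
Neither x1 = True nor x1 = False works.
So every satisfying assignment has x3 = False.

False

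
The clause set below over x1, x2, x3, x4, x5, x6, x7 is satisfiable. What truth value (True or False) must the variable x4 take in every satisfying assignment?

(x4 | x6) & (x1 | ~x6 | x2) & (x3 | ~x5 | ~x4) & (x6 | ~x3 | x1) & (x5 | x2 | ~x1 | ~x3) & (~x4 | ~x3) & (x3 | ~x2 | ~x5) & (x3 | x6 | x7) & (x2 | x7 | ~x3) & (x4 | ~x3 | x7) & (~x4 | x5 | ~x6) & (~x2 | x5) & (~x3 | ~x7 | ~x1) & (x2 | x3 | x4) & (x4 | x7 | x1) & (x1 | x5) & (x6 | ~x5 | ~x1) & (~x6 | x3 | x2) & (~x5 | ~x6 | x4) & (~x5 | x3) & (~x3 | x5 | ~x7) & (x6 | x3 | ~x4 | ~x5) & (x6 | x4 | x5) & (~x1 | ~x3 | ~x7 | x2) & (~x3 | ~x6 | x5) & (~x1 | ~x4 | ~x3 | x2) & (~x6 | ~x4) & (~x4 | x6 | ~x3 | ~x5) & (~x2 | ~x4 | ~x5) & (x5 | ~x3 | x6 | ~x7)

True

Suppose x4 = 0.
(x6) alone gives x6 = 1.
(~x5) alone gives x5 = 0.
(~x2) alone gives x2 = 0.
(x1) alone gives x1 = 1.
(~x3) alone gives x3 = 0.
That conflicts with the unit clause (x3).
So every satisfying assignment has x4 = True.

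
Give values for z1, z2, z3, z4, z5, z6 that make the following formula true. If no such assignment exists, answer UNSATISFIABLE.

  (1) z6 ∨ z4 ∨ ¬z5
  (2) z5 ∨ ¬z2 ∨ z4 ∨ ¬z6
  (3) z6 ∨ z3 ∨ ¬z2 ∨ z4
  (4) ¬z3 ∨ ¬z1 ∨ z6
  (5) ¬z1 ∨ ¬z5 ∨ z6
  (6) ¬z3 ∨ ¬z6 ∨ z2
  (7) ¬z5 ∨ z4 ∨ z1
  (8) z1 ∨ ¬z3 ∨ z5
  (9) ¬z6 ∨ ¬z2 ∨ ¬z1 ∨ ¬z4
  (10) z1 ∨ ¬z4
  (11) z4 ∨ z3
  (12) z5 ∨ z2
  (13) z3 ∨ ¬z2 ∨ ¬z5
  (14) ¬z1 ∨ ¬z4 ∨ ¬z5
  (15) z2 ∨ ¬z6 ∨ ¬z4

Case z1 = True:
Case z3 = False:
From the singleton clause (z4), z4 = True.
From the singleton clause (¬z5), z5 = False.
From the singleton clause (z2), z2 = True.
From the singleton clause (¬z6), z6 = False.
This assignment satisfies each clause.

z1 ↦ True, z2 ↦ True, z3 ↦ False, z4 ↦ True, z5 ↦ False, z6 ↦ False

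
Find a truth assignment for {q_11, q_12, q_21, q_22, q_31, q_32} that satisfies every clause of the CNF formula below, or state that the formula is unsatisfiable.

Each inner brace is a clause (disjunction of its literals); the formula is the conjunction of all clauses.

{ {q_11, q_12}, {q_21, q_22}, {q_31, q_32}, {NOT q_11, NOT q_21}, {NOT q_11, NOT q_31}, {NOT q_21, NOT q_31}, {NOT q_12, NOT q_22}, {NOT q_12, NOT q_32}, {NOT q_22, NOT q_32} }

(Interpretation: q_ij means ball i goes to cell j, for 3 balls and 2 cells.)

UNSATISFIABLE

Case q_11 = true:
(NOT q_21) alone gives q_21 = false.
(q_22) alone gives q_22 = true.
(NOT q_31) alone gives q_31 = false.
(q_32) alone gives q_32 = true.
But (NOT q_32) is also a unit clause — contradiction.
Backtrack on q_11: now try q_11 = false.
(q_12) alone gives q_12 = true.
(NOT q_22) alone gives q_22 = false.
(q_21) alone gives q_21 = true.
(NOT q_31) alone gives q_31 = false.
(q_32) alone gives q_32 = true.
But (NOT q_32) is also a unit clause — contradiction.
Either choice for q_11 ends in contradiction.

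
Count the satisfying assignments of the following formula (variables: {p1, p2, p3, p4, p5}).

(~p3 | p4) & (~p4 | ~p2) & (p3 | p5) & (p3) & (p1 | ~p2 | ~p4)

4

There are 2^5 = 32 truth assignments over (p1, p2, p3, p4, p5).
Split on p5. With p5 = 1, the clauses containing p5 are satisfied and ~p5 drops from the rest; 2 of the 2^4 = 16 assignments to the other variables satisfy what remains.
With p5 = 0, by the same count on the reduced clause set, 2 assignments work.
(One model: p1=F, p2=F, p3=T, p4=T, p5=F.)
Total: 2 + 2 = 4.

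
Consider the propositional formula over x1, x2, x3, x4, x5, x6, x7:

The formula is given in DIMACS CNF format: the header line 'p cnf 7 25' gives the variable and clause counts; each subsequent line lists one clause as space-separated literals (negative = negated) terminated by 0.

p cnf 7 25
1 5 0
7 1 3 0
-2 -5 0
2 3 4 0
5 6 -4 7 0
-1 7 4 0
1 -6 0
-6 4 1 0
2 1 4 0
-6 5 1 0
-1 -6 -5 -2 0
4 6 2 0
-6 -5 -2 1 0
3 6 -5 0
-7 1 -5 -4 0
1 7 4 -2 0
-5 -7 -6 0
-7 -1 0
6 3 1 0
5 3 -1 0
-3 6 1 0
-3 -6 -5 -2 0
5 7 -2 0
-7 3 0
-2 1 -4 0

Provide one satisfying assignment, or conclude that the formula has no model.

Try x1 = True.
(¬x7) alone gives x7 = False.
(x4) alone gives x4 = True.
Try x2 = False.
Try x5 = False.
(x6) alone gives x6 = True.
(x3) alone gives x3 = True.
This assignment satisfies each clause.

x1 ↦ True; x2 ↦ False; x3 ↦ True; x4 ↦ True; x5 ↦ False; x6 ↦ True; x7 ↦ False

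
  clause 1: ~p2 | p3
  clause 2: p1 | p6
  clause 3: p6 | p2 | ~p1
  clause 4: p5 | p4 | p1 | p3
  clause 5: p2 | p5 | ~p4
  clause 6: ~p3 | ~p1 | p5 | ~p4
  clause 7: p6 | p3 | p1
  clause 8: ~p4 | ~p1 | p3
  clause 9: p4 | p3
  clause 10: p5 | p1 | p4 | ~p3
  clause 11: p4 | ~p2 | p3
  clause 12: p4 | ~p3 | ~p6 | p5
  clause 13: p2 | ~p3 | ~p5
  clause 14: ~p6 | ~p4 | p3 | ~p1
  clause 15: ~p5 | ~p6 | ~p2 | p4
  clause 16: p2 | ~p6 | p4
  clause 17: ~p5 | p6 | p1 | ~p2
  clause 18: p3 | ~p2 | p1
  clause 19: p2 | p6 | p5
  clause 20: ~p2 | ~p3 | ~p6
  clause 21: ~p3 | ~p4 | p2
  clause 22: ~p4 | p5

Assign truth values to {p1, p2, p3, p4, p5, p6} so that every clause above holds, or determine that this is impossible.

Case p2 = 1:
Unit clause (p3) forces p3 = 1.
Unit clause (~p6) forces p6 = 0.
Unit clause (p1) forces p1 = 1.
Case p5 = 1:
No clause remains; p4 is free.

p1 ↦ 1, p2 ↦ 1, p3 ↦ 1, p4 ↦ 0, p5 ↦ 1, p6 ↦ 0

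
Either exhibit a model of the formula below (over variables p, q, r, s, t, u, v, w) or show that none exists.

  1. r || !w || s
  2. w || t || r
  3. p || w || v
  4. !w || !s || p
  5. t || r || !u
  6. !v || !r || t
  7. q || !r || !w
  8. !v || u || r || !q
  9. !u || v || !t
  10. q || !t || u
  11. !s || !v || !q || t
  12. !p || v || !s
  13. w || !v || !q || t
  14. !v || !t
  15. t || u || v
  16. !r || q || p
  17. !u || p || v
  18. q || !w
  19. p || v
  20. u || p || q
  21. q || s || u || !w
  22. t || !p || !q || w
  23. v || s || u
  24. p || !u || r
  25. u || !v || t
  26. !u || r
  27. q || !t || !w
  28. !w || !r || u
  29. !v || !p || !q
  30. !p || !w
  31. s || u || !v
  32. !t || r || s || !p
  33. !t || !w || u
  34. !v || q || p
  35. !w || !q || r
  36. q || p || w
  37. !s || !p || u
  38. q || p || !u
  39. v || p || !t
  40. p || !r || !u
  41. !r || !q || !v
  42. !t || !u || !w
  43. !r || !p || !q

Branch on v: set v = false.
The clause (p) is unit, so p = true.
The clause (!s) is unit, so s = false.
The clause (u) is unit, so u = true.
The clause (!t) is unit, so t = false.
The clause (r) is unit, so r = true.
The clause (!w) is unit, so w = false.
The clause (!q) is unit, so q = false.
All clauses are satisfied.

p=true; q=false; r=true; s=false; t=false; u=true; v=false; w=false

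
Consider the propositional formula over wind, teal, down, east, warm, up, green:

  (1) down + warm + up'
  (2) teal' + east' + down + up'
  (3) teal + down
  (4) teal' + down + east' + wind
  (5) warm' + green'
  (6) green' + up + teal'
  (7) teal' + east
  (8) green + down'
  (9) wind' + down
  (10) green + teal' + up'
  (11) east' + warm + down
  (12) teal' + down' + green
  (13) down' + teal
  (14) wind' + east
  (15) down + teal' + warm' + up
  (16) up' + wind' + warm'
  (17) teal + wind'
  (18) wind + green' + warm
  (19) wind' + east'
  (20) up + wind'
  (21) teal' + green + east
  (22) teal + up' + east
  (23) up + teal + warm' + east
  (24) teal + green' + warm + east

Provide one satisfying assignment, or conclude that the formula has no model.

Case teal = 1:
Unit clause (east) forces east = 1.
Unit clause (wind') forces wind = 0.
Unit clause (down) forces down = 1.
Unit clause (green) forces green = 1.
Unit clause (warm') forces warm = 0.
Now (warm) is unsatisfied and unit — conflict.
So teal must be the other value — set teal = 0.
Unit clause (down) forces down = 1.
Now (down') is unsatisfied and unit — conflict.
Either choice for teal ends in contradiction.

UNSATISFIABLE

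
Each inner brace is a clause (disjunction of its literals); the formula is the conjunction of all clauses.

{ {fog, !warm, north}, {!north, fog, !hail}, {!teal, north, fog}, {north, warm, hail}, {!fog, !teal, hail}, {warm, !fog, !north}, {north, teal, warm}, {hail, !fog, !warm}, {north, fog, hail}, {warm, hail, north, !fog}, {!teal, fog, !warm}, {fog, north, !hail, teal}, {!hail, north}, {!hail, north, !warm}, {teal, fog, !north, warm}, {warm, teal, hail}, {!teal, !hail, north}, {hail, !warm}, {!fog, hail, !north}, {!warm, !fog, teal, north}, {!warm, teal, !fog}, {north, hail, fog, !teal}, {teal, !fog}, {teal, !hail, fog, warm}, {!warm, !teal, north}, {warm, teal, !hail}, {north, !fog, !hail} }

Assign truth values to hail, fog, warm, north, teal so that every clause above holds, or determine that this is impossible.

hail ↦ true, fog ↦ true, warm ↦ true, north ↦ true, teal ↦ true

Suppose hail = true.
From the singleton clause (north), north = true.
From the singleton clause (fog), fog = true.
From the singleton clause (warm), warm = true.
From the singleton clause (teal), teal = true.
All clauses are satisfied.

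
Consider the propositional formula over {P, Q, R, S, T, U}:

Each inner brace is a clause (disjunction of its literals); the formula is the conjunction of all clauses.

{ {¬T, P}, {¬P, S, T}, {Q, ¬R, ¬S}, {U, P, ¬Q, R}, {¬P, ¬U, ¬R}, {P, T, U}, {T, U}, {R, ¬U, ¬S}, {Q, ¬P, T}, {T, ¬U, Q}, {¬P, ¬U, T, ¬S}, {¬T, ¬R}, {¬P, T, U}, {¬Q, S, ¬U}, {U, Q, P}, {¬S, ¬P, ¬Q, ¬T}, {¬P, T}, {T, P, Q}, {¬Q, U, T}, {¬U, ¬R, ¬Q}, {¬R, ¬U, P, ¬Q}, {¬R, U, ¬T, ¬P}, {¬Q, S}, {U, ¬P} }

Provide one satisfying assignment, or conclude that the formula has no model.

P=True,  Q=False,  R=False,  S=False,  T=True,  U=True

Try T = True.
The clause (P) is unit, so P = True.
The clause (¬R) is unit, so R = False.
The clause (U) is unit, so U = True.
The clause (¬S) is unit, so S = False.
The clause (¬Q) is unit, so Q = False.
Every clause now holds.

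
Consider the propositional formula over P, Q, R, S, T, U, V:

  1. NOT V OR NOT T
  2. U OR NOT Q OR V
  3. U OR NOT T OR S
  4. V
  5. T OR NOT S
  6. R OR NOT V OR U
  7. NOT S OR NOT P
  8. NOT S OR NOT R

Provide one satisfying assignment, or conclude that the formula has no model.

P=true, Q=true, R=true, S=false, T=false, U=true, V=true

The clause (V) is unit, so V = true.
The clause (NOT T) is unit, so T = false.
The clause (NOT S) is unit, so S = false.
Try R = true.
No clause remains; P, Q, U are free.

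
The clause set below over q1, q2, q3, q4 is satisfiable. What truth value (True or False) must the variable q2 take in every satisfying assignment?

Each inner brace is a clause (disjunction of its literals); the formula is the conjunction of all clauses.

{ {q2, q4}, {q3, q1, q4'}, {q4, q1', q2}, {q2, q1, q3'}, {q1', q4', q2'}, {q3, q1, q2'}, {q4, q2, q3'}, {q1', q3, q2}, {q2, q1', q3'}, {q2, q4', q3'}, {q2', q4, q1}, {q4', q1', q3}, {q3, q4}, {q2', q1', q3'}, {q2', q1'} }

Suppose q2 = 0.
Unit clause (q4) forces q4 = 1.
Unit clause (q3') forces q3 = 0.
Unit clause (q1) forces q1 = 1.
Now (q1') is unsatisfied and unit — conflict.
So every satisfying assignment has q2 = True.

True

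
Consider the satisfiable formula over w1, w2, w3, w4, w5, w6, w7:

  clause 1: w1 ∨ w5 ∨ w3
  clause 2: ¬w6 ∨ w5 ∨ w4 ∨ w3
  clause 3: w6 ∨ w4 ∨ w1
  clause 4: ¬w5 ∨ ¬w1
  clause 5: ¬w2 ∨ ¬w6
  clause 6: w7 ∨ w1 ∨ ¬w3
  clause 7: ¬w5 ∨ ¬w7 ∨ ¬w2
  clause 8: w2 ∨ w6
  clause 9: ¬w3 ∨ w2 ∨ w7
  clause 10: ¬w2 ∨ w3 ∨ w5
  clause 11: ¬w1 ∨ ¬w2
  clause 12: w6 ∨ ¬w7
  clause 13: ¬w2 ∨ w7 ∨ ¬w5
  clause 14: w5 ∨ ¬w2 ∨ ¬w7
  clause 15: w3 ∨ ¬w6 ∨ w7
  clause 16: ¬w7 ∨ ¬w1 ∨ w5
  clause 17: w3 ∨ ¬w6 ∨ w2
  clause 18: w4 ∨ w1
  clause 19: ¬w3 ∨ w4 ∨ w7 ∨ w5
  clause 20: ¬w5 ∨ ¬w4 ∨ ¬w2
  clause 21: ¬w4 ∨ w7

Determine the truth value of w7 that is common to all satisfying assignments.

True

Suppose w7 = False.
(¬w4) alone gives w4 = False.
(w1) alone gives w1 = True.
(¬w5) alone gives w5 = False.
(¬w2) alone gives w2 = False.
(w6) alone gives w6 = True.
(w3) alone gives w3 = True.
But (¬w3) is also a unit clause — contradiction.
So every satisfying assignment has w7 = True.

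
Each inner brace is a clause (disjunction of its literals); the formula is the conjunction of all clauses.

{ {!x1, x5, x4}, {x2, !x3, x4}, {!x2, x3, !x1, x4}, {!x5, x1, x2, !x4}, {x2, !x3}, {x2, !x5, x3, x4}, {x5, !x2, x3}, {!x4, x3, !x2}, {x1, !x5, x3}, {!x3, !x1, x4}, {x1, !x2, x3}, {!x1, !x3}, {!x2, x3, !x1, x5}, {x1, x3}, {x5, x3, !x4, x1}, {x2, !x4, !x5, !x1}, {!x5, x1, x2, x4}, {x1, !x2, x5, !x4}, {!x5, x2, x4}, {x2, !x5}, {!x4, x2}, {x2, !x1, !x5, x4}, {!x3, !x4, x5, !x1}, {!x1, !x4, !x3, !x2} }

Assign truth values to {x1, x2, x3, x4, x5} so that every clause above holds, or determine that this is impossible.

x1 ↦ false,  x2 ↦ true,  x3 ↦ true,  x4 ↦ false,  x5 ↦ true

Branch on x2: set x2 = true.
Branch on x5: set x5 = true.
Branch on x4: set x4 = false.
Branch on x3: set x3 = true.
Unit clause (!x1) forces x1 = false.
This assignment satisfies each clause.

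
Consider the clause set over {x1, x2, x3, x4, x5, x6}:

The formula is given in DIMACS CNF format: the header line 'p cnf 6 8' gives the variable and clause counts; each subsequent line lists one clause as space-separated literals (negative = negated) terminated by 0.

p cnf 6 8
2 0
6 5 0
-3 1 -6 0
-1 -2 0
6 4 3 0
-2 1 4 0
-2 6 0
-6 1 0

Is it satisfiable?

Unsatisfiable

From the singleton clause (x2), x2 = True.
From the singleton clause (¬x1), x1 = False.
From the singleton clause (x4), x4 = True.
From the singleton clause (x6), x6 = True.
But (¬x6) is also a unit clause — contradiction.
No assignment satisfies every clause.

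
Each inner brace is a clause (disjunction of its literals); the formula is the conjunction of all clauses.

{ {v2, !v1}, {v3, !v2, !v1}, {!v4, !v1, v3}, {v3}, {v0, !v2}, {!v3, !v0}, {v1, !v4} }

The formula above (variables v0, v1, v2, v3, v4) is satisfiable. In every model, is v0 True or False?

Suppose v0 = true.
Unit clause (v3) forces v3 = true.
But (!v3) is also a unit clause — contradiction.
So every satisfying assignment has v0 = False.

False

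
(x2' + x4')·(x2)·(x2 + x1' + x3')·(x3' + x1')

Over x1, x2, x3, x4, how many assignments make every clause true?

There are 2^4 = 16 truth assignments over (x1, x2, x3, x4).
Split on x3. With x3 = 1, the clauses containing x3 are satisfied and x3' drops from the rest; 1 of the 2^3 = 8 assignments to the other variables satisfy what remains.
With x3 = 0, by the same count on the reduced clause set, 2 assignments work.
Total: 1 + 2 = 3.

3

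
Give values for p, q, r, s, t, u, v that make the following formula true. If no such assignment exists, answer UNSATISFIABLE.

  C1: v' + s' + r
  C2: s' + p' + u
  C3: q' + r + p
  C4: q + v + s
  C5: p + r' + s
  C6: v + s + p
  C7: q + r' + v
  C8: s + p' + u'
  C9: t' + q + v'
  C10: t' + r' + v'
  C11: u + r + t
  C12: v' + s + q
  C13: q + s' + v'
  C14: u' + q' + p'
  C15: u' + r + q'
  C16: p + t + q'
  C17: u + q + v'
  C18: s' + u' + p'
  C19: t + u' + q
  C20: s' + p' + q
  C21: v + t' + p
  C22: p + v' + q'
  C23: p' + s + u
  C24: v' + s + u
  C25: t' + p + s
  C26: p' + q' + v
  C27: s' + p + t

UNSATISFIABLE

Try v = 0.
Try q = 1.
Unit clause (p') forces p = 0.
Unit clause (r) forces r = 1.
Unit clause (s) forces s = 1.
Unit clause (t) forces t = 1.
But (t') is also a unit clause — contradiction.
That branch fails; take q = 0 instead.
Unit clause (s) forces s = 1.
Unit clause (r') forces r = 0.
Unit clause (p') forces p = 0.
Unit clause (t') forces t = 0.
But (t) is also a unit clause — contradiction.
Either choice for q ends in contradiction.
That branch fails; take v = 1 instead.
Try s = 0.
Unit clause (q) forces q = 1.
Unit clause (p) forces p = 1.
Unit clause (u') forces u = 0.
But (u) is also a unit clause — contradiction.
That branch fails; take s = 1 instead.
Unit clause (r) forces r = 1.
Unit clause (t') forces t = 0.
Unit clause (q) forces q = 1.
Unit clause (p) forces p = 1.
Unit clause (u) forces u = 1.
But (u') is also a unit clause — contradiction.
Either choice for s ends in contradiction.
Either choice for v ends in contradiction.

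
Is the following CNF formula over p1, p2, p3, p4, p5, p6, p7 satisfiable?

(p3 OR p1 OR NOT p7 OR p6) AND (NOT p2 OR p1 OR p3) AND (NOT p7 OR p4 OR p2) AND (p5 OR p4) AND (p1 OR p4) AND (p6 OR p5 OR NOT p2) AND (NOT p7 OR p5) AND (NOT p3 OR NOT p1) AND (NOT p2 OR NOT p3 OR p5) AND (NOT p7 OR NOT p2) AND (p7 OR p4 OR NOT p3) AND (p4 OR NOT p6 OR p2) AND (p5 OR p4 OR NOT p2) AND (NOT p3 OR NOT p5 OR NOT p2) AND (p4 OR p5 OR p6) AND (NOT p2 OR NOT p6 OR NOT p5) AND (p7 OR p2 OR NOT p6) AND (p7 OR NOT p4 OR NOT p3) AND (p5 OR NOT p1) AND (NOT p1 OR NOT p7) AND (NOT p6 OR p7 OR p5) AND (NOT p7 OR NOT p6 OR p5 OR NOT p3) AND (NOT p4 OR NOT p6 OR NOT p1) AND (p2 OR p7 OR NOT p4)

Yes, satisfiable

Case p5 = true:
Case p1 = true:
Unit clause (NOT p3) forces p3 = false.
Unit clause (NOT p7) forces p7 = false.
Case p2 = true:
Unit clause (NOT p6) forces p6 = false.
Every clause is now satisfied; p4 is unconstrained.
A satisfying assignment: p1=true,  p2=true,  p3=false,  p4=false,  p5=true,  p6=false,  p7=false.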